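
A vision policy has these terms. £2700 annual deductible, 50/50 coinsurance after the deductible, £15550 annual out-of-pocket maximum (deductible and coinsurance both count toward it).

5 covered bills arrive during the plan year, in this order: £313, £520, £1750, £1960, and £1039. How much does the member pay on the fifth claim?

£519.50

Bill 1, £313: fully absorbed by the deductible. Member pays £313; OOP now £313.
Bill 2, £520: fully absorbed by the deductible. Member pays £520; OOP now £833.
Bill 3, £1750: entire amount goes to the deductible. Cost to member: £1750. OOP to date £2583.
Bill 4, £1960: £117 finishes the deductible; £1843 goes to coinsurance; member's 50% is £921.50. Member owes £1038.50 (running OOP £3621.50).
Bill 5, £1039: deductible met; 50% of £1039 = £519.50. Member owes £519.50 (running OOP £4141).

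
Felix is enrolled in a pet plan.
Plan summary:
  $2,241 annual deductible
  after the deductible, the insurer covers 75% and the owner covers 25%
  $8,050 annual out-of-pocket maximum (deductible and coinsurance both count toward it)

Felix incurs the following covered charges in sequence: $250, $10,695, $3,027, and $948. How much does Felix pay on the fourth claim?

Bill 1, $250: entire amount goes to the deductible. Owner owes $250 (running OOP $250).
Bill 2, $10,695: $1,991 to deductible, leaving $8,704; 25% of $8,704 = $2,176. Cost to owner: $4,167. OOP to date $4,417.
Bill 3, $3,027: deductible already satisfied, so owner's share is 25% × $3,027 = $756.75. Owner owes $756.75 (running OOP $5,173.75).
Bill 4, $948: 25% coinsurance on $948 = $237. Owner pays $237; OOP now $5,410.75.

$237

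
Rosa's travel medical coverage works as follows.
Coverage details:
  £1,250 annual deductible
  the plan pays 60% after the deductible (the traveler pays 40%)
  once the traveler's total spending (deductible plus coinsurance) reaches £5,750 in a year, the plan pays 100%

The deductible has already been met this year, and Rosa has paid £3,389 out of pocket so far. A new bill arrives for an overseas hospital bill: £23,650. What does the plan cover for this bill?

The deductible is already satisfied, so the full bill goes to coinsurance.
Coinsurance: £23,650 × 40% = £9,460.
Adding £9,460 to the £3,389 already spent would give £12,849, which exceeds the £5,750 cap; the traveler pays just £5,750 − £3,389 = £2,361.
The insurer covers the remainder: £23,650 − £2,361 = £21,289.

£21,289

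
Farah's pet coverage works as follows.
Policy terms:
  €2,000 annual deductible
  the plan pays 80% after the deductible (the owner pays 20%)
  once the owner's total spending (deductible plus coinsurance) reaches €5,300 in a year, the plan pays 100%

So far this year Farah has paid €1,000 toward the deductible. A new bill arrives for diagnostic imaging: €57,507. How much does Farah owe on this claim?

€4,300

Deductible still to meet: €2,000 − €1,000 = €1,000.
That leaves €57,507 − €1,000 = €56,507 for coinsurance.
Coinsurance: €56,507 × 20% = €11,301.40.
Owner responsibility before any cap: €1,000 + €11,301.40 = €12,301.40.
That would bring total out-of-pocket to €13,301.40, past the €5,300 cap. The owner is capped at €5,300 − €1,000 = €4,300 on this claim.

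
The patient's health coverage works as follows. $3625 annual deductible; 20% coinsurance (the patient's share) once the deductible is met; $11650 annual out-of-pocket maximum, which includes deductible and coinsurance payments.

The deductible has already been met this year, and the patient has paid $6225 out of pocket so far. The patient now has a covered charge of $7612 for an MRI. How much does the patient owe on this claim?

With the deductible met, the entire $7612 is subject to coinsurance.
20% of $7612 = $1522.40 falls to the patient.
Total out-of-pocket so far would be $6225 + $1522.40 = $7747.40, below the $11650 cap — no reduction.

$1522.40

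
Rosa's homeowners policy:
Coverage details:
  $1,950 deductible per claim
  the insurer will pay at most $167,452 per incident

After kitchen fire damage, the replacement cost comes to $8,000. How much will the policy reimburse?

After the deductible, $8,000 − $1,950 = $6,050 remains.
That's under the $167,452 cap, so the insurer reimburses the full $6,050.

$6,050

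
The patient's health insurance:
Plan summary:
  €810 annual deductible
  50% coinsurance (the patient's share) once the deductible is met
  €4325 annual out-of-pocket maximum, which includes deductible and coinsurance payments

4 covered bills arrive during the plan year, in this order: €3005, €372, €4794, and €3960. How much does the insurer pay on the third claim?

Bill 1, €3005: €810 finishes the deductible; €2195 goes to coinsurance; patient's 50% is €1097.50. Patient owes €1907.50 (running OOP €1907.50). Insurer: €3005 − €1907.50 = €1097.50.
Bill 2, €372: deductible met; 50% of €372 = €186. Patient pays €186; OOP now €2093.50. Insurer: €372 − €186 = €186.
Bill 3, €4794: deductible met; 50% of €4794 = €2397. Adding that to €2093.50 gives €4490.50, past the €4325 cap; patient pays only €4325 − €2093.50 = €2231.50. Insurer: €4794 − €2231.50 = €2562.50.

€2562.50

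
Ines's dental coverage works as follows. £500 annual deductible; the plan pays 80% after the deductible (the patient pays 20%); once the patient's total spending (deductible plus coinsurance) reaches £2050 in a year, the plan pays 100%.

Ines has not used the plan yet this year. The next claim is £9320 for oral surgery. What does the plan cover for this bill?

£7270

Deductible not yet touched, so the first £500 of the bill goes to the deductible.
The remaining £8820 (= £9320 − £500) moves to coinsurance.
20% of £8820 = £1764 falls to the patient.
Patient responsibility before any cap: £500 + £1764 = £2264.
Adding £2264 to the £0 already spent would give £2264, which exceeds the £2050 cap; the patient pays just £2050 − £0 = £2050.
The plan picks up £9320 − £2050 = £7270.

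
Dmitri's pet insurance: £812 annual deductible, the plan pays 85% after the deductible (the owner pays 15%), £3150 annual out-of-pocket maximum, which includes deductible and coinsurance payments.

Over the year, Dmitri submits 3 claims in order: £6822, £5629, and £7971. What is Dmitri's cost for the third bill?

Claim 1 — £6822: deductible takes £812, £6010 remains; 15% of £6010 = £901.50. Cost to owner: £1713.50. OOP to date £1713.50.
Claim 2 — £5629: deductible met; 15% of £5629 = £844.35. Owner pays £844.35; OOP now £2557.85.
Claim 3 — £7971: deductible already satisfied, so owner's share is 15% × £7971 = £1195.65. OOP would hit £3753.50 > £3150, so the cap limits the owner to £3150 − £2557.85 = £592.15.

£592.15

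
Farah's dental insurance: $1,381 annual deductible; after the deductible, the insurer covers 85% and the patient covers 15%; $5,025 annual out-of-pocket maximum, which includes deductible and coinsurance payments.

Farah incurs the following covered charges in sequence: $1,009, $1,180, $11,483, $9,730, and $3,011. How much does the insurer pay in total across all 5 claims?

#1 ($1,009): fully absorbed by the deductible. Patient pays $1,009; OOP now $1,009. Plan pays $1,009 − $1,009 = $0.
#2 ($1,180): deductible takes $372, $808 remains; patient's 15% is $121.20. Patient owes $493.20 (running OOP $1,502.20). Plan pays $1,180 − $493.20 = $686.80.
#3 ($11,483): deductible met; 15% of $11,483 = $1,722.45. Patient owes $1,722.45 (running OOP $3,224.65). Insurer: $11,483 − $1,722.45 = $9,760.55.
#4 ($9,730): deductible met; 15% of $9,730 = $1,459.50. Patient owes $1,459.50 (running OOP $4,684.15). Plan pays $9,730 − $1,459.50 = $8,270.50.
#5 ($3,011): deductible met; 15% of $3,011 = $451.65. OOP would hit $5,135.80 > $5,025, so the cap limits the patient to $5,025 − $4,684.15 = $340.85. Plan pays $3,011 − $340.85 = $2,670.15.
Insurer total = bills − patient's total = $26,413 − $5,025 = $21,388.

$21,388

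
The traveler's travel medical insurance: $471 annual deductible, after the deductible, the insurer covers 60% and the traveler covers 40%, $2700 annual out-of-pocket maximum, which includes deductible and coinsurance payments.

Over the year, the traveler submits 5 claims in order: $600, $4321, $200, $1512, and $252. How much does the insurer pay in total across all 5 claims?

$4185

Bill 1, $600: $471 to deductible, leaving $129; 40% of $129 = $51.60. Traveler pays $522.60; OOP now $522.60. Insurer: $600 − $522.60 = $77.40.
Bill 2, $4321: deductible already satisfied, so traveler's share is 40% × $4321 = $1728.40. Traveler owes $1728.40 (running OOP $2251). Insurer: $4321 − $1728.40 = $2592.60.
Bill 3, $200: deductible already satisfied, so traveler's share is 40% × $200 = $80. Cost to traveler: $80. OOP to date $2331. Insurer: $200 − $80 = $120.
Bill 4, $1512: deductible already satisfied, so traveler's share is 40% × $1512 = $604.80. That would push OOP to $2935.80, over the $2700 cap, so traveler pays $2700 − $2331 = $369. Plan pays $1512 − $369 = $1143.
Bill 5, $252: 40% coinsurance on $252 = $100.80. OOP would hit $2800.80 > $2700, so the cap limits the traveler to $2700 − $2700 = $0. Plan pays $252 − $0 = $252.
Insurer total = bills − traveler's total = $6885 − $2700 = $4185.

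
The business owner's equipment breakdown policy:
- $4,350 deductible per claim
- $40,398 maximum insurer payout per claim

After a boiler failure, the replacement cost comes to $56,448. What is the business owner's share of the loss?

$16,050

Subtract the deductible: $56,448 − $4,350 = $52,098.
The $40,398 per-incident cap binds; insurer pays $40,398.
Business owner's share is the uncovered remainder: $56,448 − $40,398 = $16,050.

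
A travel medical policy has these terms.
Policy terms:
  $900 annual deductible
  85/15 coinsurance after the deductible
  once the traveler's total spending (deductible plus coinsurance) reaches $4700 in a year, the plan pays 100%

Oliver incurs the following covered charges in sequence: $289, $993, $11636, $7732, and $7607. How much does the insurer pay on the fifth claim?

Claim 1 — $289: all of it applies to the deductible. Cost to traveler: $289. OOP to date $289. Insurer: $289 − $289 = $0.
Claim 2 — $993: $611 to deductible, leaving $382; traveler's 15% is $57.30. Cost to traveler: $668.30. OOP to date $957.30. Insurer: $993 − $668.30 = $324.70.
Claim 3 — $11636: deductible met; 15% of $11636 = $1745.40. Cost to traveler: $1745.40. OOP to date $2702.70. Plan pays $11636 − $1745.40 = $9890.60.
Claim 4 — $7732: 15% coinsurance on $7732 = $1159.80. Traveler pays $1159.80; OOP now $3862.50. Plan pays $7732 − $1159.80 = $6572.20.
Claim 5 — $7607: deductible already satisfied, so traveler's share is 15% × $7607 = $1141.05. Adding that to $3862.50 gives $5003.55, past the $4700 cap; traveler pays only $4700 − $3862.50 = $837.50. Plan pays $7607 − $837.50 = $6769.50.

$6769.50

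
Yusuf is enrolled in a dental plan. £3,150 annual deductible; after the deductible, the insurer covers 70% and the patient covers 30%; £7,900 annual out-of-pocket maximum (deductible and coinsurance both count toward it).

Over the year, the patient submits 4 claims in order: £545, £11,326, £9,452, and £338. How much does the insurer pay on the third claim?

£7,318.30

Claim 1 — £545: all of it applies to the deductible. Patient owes £545 (running OOP £545). Insurer: £545 − £545 = £0.
Claim 2 — £11,326: £2,605 to deductible, leaving £8,721; coinsurance £8,721 × 30% = £2,616.30. Patient owes £5,221.30 (running OOP £5,766.30). Insurer: £11,326 − £5,221.30 = £6,104.70.
Claim 3 — £9,452: deductible already satisfied, so patient's share is 30% × £9,452 = £2,835.60. OOP would hit £8,601.90 > £7,900, so the cap limits the patient to £7,900 − £5,766.30 = £2,133.70. Insurer: £9,452 − £2,133.70 = £7,318.30.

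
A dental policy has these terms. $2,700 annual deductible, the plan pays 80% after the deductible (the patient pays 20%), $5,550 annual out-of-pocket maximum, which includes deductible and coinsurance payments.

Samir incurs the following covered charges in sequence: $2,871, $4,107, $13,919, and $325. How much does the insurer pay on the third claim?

Claim 1 ($2,871): $2,700 finishes the deductible; $171 goes to coinsurance; patient's 20% is $34.20. Patient pays $2,734.20; OOP now $2,734.20. Plan pays $2,871 − $2,734.20 = $136.80.
Claim 2 ($4,107): deductible met; 20% of $4,107 = $821.40. Patient owes $821.40 (running OOP $3,555.60). Plan pays $4,107 − $821.40 = $3,285.60.
Claim 3 ($13,919): 20% coinsurance on $13,919 = $2,783.80. OOP would hit $6,339.40 > $5,550, so the cap limits the patient to $5,550 − $3,555.60 = $1,994.40. Insurer: $13,919 − $1,994.40 = $11,924.60.

$11,924.60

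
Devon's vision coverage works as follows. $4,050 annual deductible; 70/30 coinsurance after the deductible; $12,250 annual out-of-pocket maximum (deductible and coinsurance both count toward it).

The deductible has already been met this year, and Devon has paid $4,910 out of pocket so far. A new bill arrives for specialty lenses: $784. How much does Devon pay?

$235.20

The deductible is already satisfied, so the full bill goes to coinsurance.
30% of $784 = $235.20 falls to the member.
Total out-of-pocket so far would be $4,910 + $235.20 = $5,145.20, below the $12,250 cap — no reduction.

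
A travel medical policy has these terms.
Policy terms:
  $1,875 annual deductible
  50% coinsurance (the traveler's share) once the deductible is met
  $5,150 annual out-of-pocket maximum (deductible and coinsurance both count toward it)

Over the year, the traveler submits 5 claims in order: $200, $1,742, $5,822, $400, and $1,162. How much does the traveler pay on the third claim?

$2,911

Claim 1 — $200: all of it applies to the deductible. Cost to traveler: $200. OOP to date $200.
Claim 2 — $1,742: $1,675 to deductible, leaving $67; coinsurance $67 × 50% = $33.50. Traveler pays $1,708.50; OOP now $1,908.50.
Claim 3 — $5,822: deductible met; 50% of $5,822 = $2,911. Traveler pays $2,911; OOP now $4,819.50.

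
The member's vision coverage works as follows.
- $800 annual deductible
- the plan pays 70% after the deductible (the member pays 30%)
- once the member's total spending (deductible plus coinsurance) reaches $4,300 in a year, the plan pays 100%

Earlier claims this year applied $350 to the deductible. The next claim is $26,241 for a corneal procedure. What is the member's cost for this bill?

Deductible still to meet: $800 − $350 = $450.
That leaves $26,241 − $450 = $25,791 for coinsurance.
Member's 30% share of $25,791 is $7,737.30.
Member responsibility before any cap: $450 + $7,737.30 = $8,187.30.
Adding $8,187.30 to the $350 already spent would give $8,537.30, which exceeds the $4,300 cap; the member pays just $4,300 − $350 = $3,950.

$3,950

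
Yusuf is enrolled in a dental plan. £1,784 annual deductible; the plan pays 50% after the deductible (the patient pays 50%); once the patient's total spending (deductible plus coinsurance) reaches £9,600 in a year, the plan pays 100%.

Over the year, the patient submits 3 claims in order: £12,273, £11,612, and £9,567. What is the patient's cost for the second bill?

Bill 1, £12,273: deductible takes £1,784, £10,489 remains; coinsurance £10,489 × 50% = £5,244.50. Patient pays £7,028.50; OOP now £7,028.50.
Bill 2, £11,612: deductible already satisfied, so patient's share is 50% × £11,612 = £5,806. OOP would hit £12,834.50 > £9,600, so the cap limits the patient to £9,600 − £7,028.50 = £2,571.50.

£2,571.50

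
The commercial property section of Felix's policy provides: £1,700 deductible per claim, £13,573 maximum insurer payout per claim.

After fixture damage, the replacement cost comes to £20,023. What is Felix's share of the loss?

£6,450

Less the £1,700 deductible: £20,023 − £1,700 = £18,323.
The £13,573 per-incident cap binds; insurer pays £13,573.
Out of pocket: £20,023 − £13,573 = £6,450.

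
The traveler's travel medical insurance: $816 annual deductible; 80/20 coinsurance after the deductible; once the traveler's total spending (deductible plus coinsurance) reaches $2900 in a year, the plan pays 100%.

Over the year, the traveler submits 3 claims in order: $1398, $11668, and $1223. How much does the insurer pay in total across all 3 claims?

Claim 1 — $1398: $816 to deductible, leaving $582; 20% of $582 = $116.40. Traveler owes $932.40 (running OOP $932.40). Insurer: $1398 − $932.40 = $465.60.
Claim 2 — $11668: 20% coinsurance on $11668 = $2333.60. That would push OOP to $3266, over the $2900 cap, so traveler pays $2900 − $932.40 = $1967.60. Insurer: $11668 − $1967.60 = $9700.40.
Claim 3 — $1223: deductible met; 20% of $1223 = $244.60. That would push OOP to $3144.60, over the $2900 cap, so traveler pays $2900 − $2900 = $0. Plan pays $1223 − $0 = $1223.
Insurer total = bills − traveler's total = $14289 − $2900 = $11389.

$11389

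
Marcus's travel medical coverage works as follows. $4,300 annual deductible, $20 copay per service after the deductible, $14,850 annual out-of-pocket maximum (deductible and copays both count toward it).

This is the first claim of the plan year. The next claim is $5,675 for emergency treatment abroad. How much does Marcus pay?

The full $4,300 deductible is still open; $4,300 of this bill applies to it.
The remaining $1,375 (= $5,675 − $4,300) moves to the copay.
Copay on this service: $20.
So the traveler owes $4,300 + $20 = $4,320 before any cap.
Total out-of-pocket so far would be $0 + $4,320 = $4,320, below the $14,850 cap — no reduction.

$4,320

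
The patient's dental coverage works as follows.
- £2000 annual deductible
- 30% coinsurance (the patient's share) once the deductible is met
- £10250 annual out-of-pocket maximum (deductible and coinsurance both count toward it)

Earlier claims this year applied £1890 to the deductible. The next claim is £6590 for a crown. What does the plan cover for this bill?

Remaining deductible: £2000 − £1890 = £110.
The remaining £6480 (= £6590 − £110) moves to coinsurance.
Patient's 30% share of £6480 is £1944.
Patient responsibility before any cap: £110 + £1944 = £2054.
Cumulative spending £1890 + £2054 = £3944 stays under the £10250 maximum.
The insurer covers the remainder: £6590 − £2054 = £4536.

£4536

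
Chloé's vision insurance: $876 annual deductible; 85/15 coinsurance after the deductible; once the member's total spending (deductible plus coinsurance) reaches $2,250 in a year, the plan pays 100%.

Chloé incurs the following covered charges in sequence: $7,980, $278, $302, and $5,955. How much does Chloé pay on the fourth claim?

$221.40

Bill 1, $7,980: $876 to deductible, leaving $7,104; 15% of $7,104 = $1,065.60. Member owes $1,941.60 (running OOP $1,941.60).
Bill 2, $278: deductible already satisfied, so member's share is 15% × $278 = $41.70. Member pays $41.70; OOP now $1,983.30.
Bill 3, $302: deductible already satisfied, so member's share is 15% × $302 = $45.30. Cost to member: $45.30. OOP to date $2,028.60.
Bill 4, $5,955: deductible already satisfied, so member's share is 15% × $5,955 = $893.25. Adding that to $2,028.60 gives $2,921.85, past the $2,250 cap; member pays only $2,250 − $2,028.60 = $221.40.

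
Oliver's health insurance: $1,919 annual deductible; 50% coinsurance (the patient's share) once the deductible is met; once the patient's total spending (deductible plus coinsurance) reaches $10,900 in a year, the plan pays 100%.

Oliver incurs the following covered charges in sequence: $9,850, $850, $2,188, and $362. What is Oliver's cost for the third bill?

#1 ($9,850): deductible takes $1,919, $7,931 remains; 50% of $7,931 = $3,965.50. Patient owes $5,884.50 (running OOP $5,884.50).
#2 ($850): 50% coinsurance on $850 = $425. Cost to patient: $425. OOP to date $6,309.50.
#3 ($2,188): deductible already satisfied, so patient's share is 50% × $2,188 = $1,094. Patient pays $1,094; OOP now $7,403.50.

$1,094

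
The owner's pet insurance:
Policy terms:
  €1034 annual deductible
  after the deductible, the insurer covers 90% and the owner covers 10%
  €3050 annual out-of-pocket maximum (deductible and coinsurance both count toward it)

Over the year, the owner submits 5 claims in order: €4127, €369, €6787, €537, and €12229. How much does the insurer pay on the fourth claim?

Claim 1 — €4127: deductible takes €1034, €3093 remains; 10% of €3093 = €309.30. Owner pays €1343.30; OOP now €1343.30. Plan pays €4127 − €1343.30 = €2783.70.
Claim 2 — €369: deductible met; 10% of €369 = €36.90. Owner pays €36.90; OOP now €1380.20. Insurer: €369 − €36.90 = €332.10.
Claim 3 — €6787: deductible already satisfied, so owner's share is 10% × €6787 = €678.70. Owner owes €678.70 (running OOP €2058.90). Insurer: €6787 − €678.70 = €6108.30.
Claim 4 — €537: 10% coinsurance on €537 = €53.70. Owner owes €53.70 (running OOP €2112.60). Plan pays €537 − €53.70 = €483.30.

€483.30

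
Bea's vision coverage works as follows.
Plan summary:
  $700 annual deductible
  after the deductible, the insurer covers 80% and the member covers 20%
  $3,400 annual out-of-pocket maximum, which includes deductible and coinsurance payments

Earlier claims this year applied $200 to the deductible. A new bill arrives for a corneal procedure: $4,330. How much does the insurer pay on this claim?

Remaining deductible: $700 − $200 = $500.
The remaining $3,830 (= $4,330 − $500) moves to coinsurance.
Member's 20% share of $3,830 is $766.
Member responsibility before any cap: $500 + $766 = $1,266.
Total out-of-pocket so far would be $200 + $1,266 = $1,466, below the $3,400 cap — no reduction.
The insurer covers the remainder: $4,330 − $1,266 = $3,064.

$3,064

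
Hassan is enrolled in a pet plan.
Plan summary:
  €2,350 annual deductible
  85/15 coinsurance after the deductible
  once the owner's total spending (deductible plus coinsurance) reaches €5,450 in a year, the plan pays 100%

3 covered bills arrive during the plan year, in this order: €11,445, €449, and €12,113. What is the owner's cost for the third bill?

€1,668.40

#1 (€11,445): deductible takes €2,350, €9,095 remains; owner's 15% is €1,364.25. Cost to owner: €3,714.25. OOP to date €3,714.25.
#2 (€449): 15% coinsurance on €449 = €67.35. Owner pays €67.35; OOP now €3,781.60.
#3 (€12,113): deductible met; 15% of €12,113 = €1,816.95. That would push OOP to €5,598.55, over the €5,450 cap, so owner pays €5,450 − €3,781.60 = €1,668.40.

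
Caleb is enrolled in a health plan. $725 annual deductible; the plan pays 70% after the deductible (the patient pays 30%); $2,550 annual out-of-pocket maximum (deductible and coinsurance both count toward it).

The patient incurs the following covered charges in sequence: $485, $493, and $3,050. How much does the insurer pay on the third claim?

$2,135

Claim 1 — $485: all of it applies to the deductible. Patient owes $485 (running OOP $485). Plan pays $485 − $485 = $0.
Claim 2 — $493: deductible takes $240, $253 remains; patient's 30% is $75.90. Patient pays $315.90; OOP now $800.90. Plan pays $493 − $315.90 = $177.10.
Claim 3 — $3,050: 30% coinsurance on $3,050 = $915. Patient owes $915 (running OOP $1,715.90). Plan pays $3,050 − $915 = $2,135.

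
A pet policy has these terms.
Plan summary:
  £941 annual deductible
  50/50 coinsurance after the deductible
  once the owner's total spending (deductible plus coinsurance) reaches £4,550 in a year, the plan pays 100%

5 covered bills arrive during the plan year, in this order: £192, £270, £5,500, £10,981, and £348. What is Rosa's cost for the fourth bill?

£1,098.50

Claim 1 — £192: all of it applies to the deductible. Cost to owner: £192. OOP to date £192.
Claim 2 — £270: fully absorbed by the deductible. Owner pays £270; OOP now £462.
Claim 3 — £5,500: £479 finishes the deductible; £5,021 goes to coinsurance; owner's 50% is £2,510.50. Owner pays £2,989.50; OOP now £3,451.50.
Claim 4 — £10,981: deductible already satisfied, so owner's share is 50% × £10,981 = £5,490.50. OOP would hit £8,942 > £4,550, so the cap limits the owner to £4,550 − £3,451.50 = £1,098.50.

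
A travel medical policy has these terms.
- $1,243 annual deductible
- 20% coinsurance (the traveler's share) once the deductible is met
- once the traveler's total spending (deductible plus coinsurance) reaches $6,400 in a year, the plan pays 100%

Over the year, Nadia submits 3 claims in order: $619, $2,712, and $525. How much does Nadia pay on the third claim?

$105

Bill 1, $619: entire amount goes to the deductible. Traveler pays $619; OOP now $619.
Bill 2, $2,712: deductible takes $624, $2,088 remains; coinsurance $2,088 × 20% = $417.60. Cost to traveler: $1,041.60. OOP to date $1,660.60.
Bill 3, $525: deductible met; 20% of $525 = $105. Traveler owes $105 (running OOP $1,765.60).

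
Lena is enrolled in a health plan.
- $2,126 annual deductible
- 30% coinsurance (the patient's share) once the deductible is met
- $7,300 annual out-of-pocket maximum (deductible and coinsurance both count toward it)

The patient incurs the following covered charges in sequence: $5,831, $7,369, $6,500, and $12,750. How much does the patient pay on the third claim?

Claim 1 — $5,831: $2,126 finishes the deductible; $3,705 goes to coinsurance; 30% of $3,705 = $1,111.50. Cost to patient: $3,237.50. OOP to date $3,237.50.
Claim 2 — $7,369: deductible already satisfied, so patient's share is 30% × $7,369 = $2,210.70. Cost to patient: $2,210.70. OOP to date $5,448.20.
Claim 3 — $6,500: 30% coinsurance on $6,500 = $1,950. That would push OOP to $7,398.20, over the $7,300 cap, so patient pays $7,300 − $5,448.20 = $1,851.80.

$1,851.80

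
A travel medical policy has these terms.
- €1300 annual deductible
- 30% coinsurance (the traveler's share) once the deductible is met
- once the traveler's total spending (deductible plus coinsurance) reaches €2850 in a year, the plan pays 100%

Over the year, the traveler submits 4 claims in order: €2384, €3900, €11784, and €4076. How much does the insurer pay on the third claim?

€11729.20

Claim 1 — €2384: deductible takes €1300, €1084 remains; 30% of €1084 = €325.20. Cost to traveler: €1625.20. OOP to date €1625.20. Plan pays €2384 − €1625.20 = €758.80.
Claim 2 — €3900: deductible already satisfied, so traveler's share is 30% × €3900 = €1170. Traveler pays €1170; OOP now €2795.20. Insurer: €3900 − €1170 = €2730.
Claim 3 — €11784: deductible met; 30% of €11784 = €3535.20. That would push OOP to €6330.40, over the €2850 cap, so traveler pays €2850 − €2795.20 = €54.80. Plan pays €11784 − €54.80 = €11729.20.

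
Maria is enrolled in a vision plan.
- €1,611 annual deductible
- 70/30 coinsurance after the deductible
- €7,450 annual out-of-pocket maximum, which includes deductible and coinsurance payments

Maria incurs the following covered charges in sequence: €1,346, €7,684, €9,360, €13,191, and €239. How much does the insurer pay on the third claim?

€6,552

Claim 1 — €1,346: entire amount goes to the deductible. Member owes €1,346 (running OOP €1,346). Plan pays €1,346 − €1,346 = €0.
Claim 2 — €7,684: deductible takes €265, €7,419 remains; coinsurance €7,419 × 30% = €2,225.70. Cost to member: €2,490.70. OOP to date €3,836.70. Plan pays €7,684 − €2,490.70 = €5,193.30.
Claim 3 — €9,360: 30% coinsurance on €9,360 = €2,808. Member owes €2,808 (running OOP €6,644.70). Plan pays €9,360 − €2,808 = €6,552.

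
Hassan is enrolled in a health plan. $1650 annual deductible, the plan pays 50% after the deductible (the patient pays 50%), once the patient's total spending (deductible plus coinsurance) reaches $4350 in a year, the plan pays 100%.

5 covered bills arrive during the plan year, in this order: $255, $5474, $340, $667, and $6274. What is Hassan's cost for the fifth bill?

Claim 1 ($255): all of it applies to the deductible. Patient owes $255 (running OOP $255).
Claim 2 ($5474): $1395 to deductible, leaving $4079; coinsurance $4079 × 50% = $2039.50. Cost to patient: $3434.50. OOP to date $3689.50.
Claim 3 ($340): 50% coinsurance on $340 = $170. Cost to patient: $170. OOP to date $3859.50.
Claim 4 ($667): deductible met; 50% of $667 = $333.50. Patient pays $333.50; OOP now $4193.
Claim 5 ($6274): 50% coinsurance on $6274 = $3137. That would push OOP to $7330, over the $4350 cap, so patient pays $4350 − $4193 = $157.

$157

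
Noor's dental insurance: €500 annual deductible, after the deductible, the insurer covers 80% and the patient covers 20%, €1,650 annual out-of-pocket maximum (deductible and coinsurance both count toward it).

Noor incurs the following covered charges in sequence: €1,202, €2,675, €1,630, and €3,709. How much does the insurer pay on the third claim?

#1 (€1,202): deductible takes €500, €702 remains; patient's 20% is €140.40. Patient pays €640.40; OOP now €640.40. Plan pays €1,202 − €640.40 = €561.60.
#2 (€2,675): deductible already satisfied, so patient's share is 20% × €2,675 = €535. Cost to patient: €535. OOP to date €1,175.40. Insurer: €2,675 − €535 = €2,140.
#3 (€1,630): deductible met; 20% of €1,630 = €326. Patient pays €326; OOP now €1,501.40. Insurer: €1,630 − €326 = €1,304.

€1,304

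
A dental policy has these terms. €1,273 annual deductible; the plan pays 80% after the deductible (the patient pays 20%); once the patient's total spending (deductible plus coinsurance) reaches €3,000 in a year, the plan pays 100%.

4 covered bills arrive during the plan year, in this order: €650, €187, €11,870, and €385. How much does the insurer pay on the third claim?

Claim 1 (€650): fully absorbed by the deductible. Patient pays €650; OOP now €650. Plan pays €650 − €650 = €0.
Claim 2 (€187): fully absorbed by the deductible. Patient pays €187; OOP now €837. Insurer: €187 − €187 = €0.
Claim 3 (€11,870): €436 to deductible, leaving €11,434; patient's 20% is €2,286.80. Claim cost before the cap: €436 + €2,286.80 = €2,722.80. Adding that to €837 gives €3,559.80, past the €3,000 cap; patient pays only €3,000 − €837 = €2,163. Plan pays €11,870 − €2,163 = €9,707.

€9,707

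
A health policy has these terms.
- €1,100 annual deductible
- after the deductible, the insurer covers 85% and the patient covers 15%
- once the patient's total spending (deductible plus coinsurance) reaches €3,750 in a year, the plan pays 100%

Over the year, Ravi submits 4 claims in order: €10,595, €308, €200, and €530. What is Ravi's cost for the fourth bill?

#1 (€10,595): €1,100 to deductible, leaving €9,495; patient's 15% is €1,424.25. Cost to patient: €2,524.25. OOP to date €2,524.25.
#2 (€308): deductible met; 15% of €308 = €46.20. Patient owes €46.20 (running OOP €2,570.45).
#3 (€200): deductible already satisfied, so patient's share is 15% × €200 = €30. Cost to patient: €30. OOP to date €2,600.45.
#4 (€530): 15% coinsurance on €530 = €79.50. Patient owes €79.50 (running OOP €2,679.95).

€79.50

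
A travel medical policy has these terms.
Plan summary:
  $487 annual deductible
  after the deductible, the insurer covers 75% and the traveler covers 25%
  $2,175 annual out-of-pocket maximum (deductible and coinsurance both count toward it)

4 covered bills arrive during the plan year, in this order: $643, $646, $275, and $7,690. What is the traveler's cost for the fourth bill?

#1 ($643): $487 to deductible, leaving $156; coinsurance $156 × 25% = $39. Cost to traveler: $526. OOP to date $526.
#2 ($646): deductible met; 25% of $646 = $161.50. Traveler pays $161.50; OOP now $687.50.
#3 ($275): 25% coinsurance on $275 = $68.75. Cost to traveler: $68.75. OOP to date $756.25.
#4 ($7,690): deductible met; 25% of $7,690 = $1,922.50. Adding that to $756.25 gives $2,678.75, past the $2,175 cap; traveler pays only $2,175 − $756.25 = $1,418.75.

$1,418.75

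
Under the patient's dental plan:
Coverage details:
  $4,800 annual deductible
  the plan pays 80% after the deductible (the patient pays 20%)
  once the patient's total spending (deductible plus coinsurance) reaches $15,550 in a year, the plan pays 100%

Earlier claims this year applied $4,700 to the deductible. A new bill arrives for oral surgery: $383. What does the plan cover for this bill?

$226.40

Remaining deductible: $4,800 − $4,700 = $100.
The remaining $283 (= $383 − $100) moves to coinsurance.
20% of $283 = $56.60 falls to the patient.
That puts the patient's cost at $100 + $56.60 = $156.60 before any cap.
Cumulative spending $4,700 + $156.60 = $4,856.60 stays under the $15,550 maximum.
The insurer covers the remainder: $383 − $156.60 = $226.40.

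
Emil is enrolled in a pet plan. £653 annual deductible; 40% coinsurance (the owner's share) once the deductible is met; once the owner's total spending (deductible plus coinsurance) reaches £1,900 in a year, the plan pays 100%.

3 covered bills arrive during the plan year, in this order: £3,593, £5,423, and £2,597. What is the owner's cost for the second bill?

£71

Claim 1 — £3,593: £653 finishes the deductible; £2,940 goes to coinsurance; coinsurance £2,940 × 40% = £1,176. Owner pays £1,829; OOP now £1,829.
Claim 2 — £5,423: 40% coinsurance on £5,423 = £2,169.20. That would push OOP to £3,998.20, over the £1,900 cap, so owner pays £1,900 − £1,829 = £71.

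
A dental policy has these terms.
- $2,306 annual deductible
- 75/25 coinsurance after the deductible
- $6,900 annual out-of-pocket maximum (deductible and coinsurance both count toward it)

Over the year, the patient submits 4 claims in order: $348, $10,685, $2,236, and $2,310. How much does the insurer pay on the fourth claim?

$1,732.50

Bill 1, $348: all of it applies to the deductible. Patient owes $348 (running OOP $348). Insurer: $348 − $348 = $0.
Bill 2, $10,685: $1,958 to deductible, leaving $8,727; patient's 25% is $2,181.75. Cost to patient: $4,139.75. OOP to date $4,487.75. Insurer: $10,685 − $4,139.75 = $6,545.25.
Bill 3, $2,236: 25% coinsurance on $2,236 = $559. Patient pays $559; OOP now $5,046.75. Insurer: $2,236 − $559 = $1,677.
Bill 4, $2,310: deductible already satisfied, so patient's share is 25% × $2,310 = $577.50. Cost to patient: $577.50. OOP to date $5,624.25. Insurer: $2,310 − $577.50 = $1,732.50.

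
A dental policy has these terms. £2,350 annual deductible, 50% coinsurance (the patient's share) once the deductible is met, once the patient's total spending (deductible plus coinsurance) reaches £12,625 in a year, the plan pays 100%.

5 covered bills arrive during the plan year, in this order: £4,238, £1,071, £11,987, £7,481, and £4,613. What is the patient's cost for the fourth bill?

£2,802

#1 (£4,238): deductible takes £2,350, £1,888 remains; patient's 50% is £944. Patient owes £3,294 (running OOP £3,294).
#2 (£1,071): deductible met; 50% of £1,071 = £535.50. Patient pays £535.50; OOP now £3,829.50.
#3 (£11,987): deductible met; 50% of £11,987 = £5,993.50. Cost to patient: £5,993.50. OOP to date £9,823.
#4 (£7,481): deductible already satisfied, so patient's share is 50% × £7,481 = £3,740.50. That would push OOP to £13,563.50, over the £12,625 cap, so patient pays £12,625 − £9,823 = £2,802.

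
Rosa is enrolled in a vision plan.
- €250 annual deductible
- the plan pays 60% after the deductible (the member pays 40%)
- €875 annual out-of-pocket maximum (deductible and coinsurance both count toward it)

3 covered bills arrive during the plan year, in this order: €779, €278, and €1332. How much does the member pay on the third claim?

#1 (€779): €250 finishes the deductible; €529 goes to coinsurance; coinsurance €529 × 40% = €211.60. Member owes €461.60 (running OOP €461.60).
#2 (€278): 40% coinsurance on €278 = €111.20. Member owes €111.20 (running OOP €572.80).
#3 (€1332): deductible met; 40% of €1332 = €532.80. Adding that to €572.80 gives €1105.60, past the €875 cap; member pays only €875 − €572.80 = €302.20.

€302.20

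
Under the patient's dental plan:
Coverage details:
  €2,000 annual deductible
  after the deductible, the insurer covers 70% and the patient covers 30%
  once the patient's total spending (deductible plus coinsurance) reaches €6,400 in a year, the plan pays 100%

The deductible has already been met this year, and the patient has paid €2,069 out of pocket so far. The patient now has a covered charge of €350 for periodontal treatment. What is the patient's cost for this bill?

The deductible is already satisfied, so the full bill goes to coinsurance.
Coinsurance: €350 × 30% = €105.
Year-to-date out-of-pocket becomes €2,069 + €105 = €2,174, still under the €6,400 maximum, so no cap applies.

€105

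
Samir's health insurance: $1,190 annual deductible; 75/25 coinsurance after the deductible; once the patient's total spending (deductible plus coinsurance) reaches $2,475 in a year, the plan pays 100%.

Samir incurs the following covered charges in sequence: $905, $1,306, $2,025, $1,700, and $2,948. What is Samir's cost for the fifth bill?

$98.50

Claim 1 — $905: fully absorbed by the deductible. Cost to patient: $905. OOP to date $905.
Claim 2 — $1,306: deductible takes $285, $1,021 remains; 25% of $1,021 = $255.25. Patient owes $540.25 (running OOP $1,445.25).
Claim 3 — $2,025: deductible already satisfied, so patient's share is 25% × $2,025 = $506.25. Patient owes $506.25 (running OOP $1,951.50).
Claim 4 — $1,700: deductible met; 25% of $1,700 = $425. Cost to patient: $425. OOP to date $2,376.50.
Claim 5 — $2,948: deductible met; 25% of $2,948 = $737. That would push OOP to $3,113.50, over the $2,475 cap, so patient pays $2,475 − $2,376.50 = $98.50.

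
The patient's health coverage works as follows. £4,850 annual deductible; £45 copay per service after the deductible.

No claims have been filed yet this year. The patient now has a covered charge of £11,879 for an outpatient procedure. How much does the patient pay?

£4,895

The full £4,850 deductible is still open; £4,850 of this bill applies to it.
The remaining £7,029 (= £11,879 − £4,850) moves to the copay.
Copay on this service: £45.
That puts the patient's cost at £4,850 + £45 = £4,895.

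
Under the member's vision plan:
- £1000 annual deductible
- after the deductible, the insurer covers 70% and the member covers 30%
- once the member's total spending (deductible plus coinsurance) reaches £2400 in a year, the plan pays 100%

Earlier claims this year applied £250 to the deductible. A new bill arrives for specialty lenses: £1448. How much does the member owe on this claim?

Deductible still to meet: £1000 − £250 = £750.
After the £750 deductible portion, £1448 − £750 = £698 is subject to coinsurance.
30% of £698 = £209.40 falls to the member.
Member responsibility before any cap: £750 + £209.40 = £959.40.
Year-to-date out-of-pocket becomes £250 + £959.40 = £1209.40, still under the £2400 maximum, so no cap applies.

£959.40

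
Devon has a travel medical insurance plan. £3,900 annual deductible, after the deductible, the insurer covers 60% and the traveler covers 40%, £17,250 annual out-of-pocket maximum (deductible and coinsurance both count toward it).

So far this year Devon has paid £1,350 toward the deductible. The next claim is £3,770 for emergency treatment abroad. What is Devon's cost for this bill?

£1,350 of the £3,900 deductible is already met, leaving £2,550.
After the £2,550 deductible portion, £3,770 − £2,550 = £1,220 is subject to coinsurance.
Traveler's 40% share of £1,220 is £488.
So the traveler owes £2,550 + £488 = £3,038 before any cap.
Year-to-date out-of-pocket becomes £1,350 + £3,038 = £4,388, still under the £17,250 maximum, so no cap applies.

£3,038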